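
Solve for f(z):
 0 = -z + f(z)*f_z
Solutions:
 f(z) = -sqrt(C1 + z^2)
 f(z) = sqrt(C1 + z^2)


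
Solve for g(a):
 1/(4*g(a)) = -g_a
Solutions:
 g(a) = -sqrt(C1 - 2*a)/2
 g(a) = sqrt(C1 - 2*a)/2


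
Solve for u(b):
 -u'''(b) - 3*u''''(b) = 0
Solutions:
 u(b) = C1 + C2*b + C3*b^2 + C4*exp(-b/3)


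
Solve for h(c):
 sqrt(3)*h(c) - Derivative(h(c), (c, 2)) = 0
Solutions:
 h(c) = C1*exp(-3^(1/4)*c) + C2*exp(3^(1/4)*c)


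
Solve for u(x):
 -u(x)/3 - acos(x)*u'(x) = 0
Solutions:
 u(x) = C1*exp(-Integral(1/acos(x), x)/3)


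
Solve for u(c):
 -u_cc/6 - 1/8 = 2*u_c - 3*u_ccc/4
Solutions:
 u(c) = C1 + C2*exp(c*(1 - sqrt(217))/9) + C3*exp(c*(1 + sqrt(217))/9) - c/16


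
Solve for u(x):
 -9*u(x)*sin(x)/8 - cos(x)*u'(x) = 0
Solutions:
 u(x) = C1*cos(x)^(9/8)


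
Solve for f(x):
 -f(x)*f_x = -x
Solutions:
 f(x) = -sqrt(C1 + x^2)
 f(x) = sqrt(C1 + x^2)


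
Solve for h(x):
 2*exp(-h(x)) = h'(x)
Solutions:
 h(x) = log(C1 + 2*x)


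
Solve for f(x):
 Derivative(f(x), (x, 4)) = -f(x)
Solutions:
 f(x) = (C1*sin(sqrt(2)*x/2) + C2*cos(sqrt(2)*x/2))*exp(-sqrt(2)*x/2) + (C3*sin(sqrt(2)*x/2) + C4*cos(sqrt(2)*x/2))*exp(sqrt(2)*x/2)


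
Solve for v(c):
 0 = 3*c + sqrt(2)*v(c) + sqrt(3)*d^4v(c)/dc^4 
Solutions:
 v(c) = -3*sqrt(2)*c/2 + (C1*sin(2^(5/8)*3^(7/8)*c/6) + C2*cos(2^(5/8)*3^(7/8)*c/6))*exp(-2^(5/8)*3^(7/8)*c/6) + (C3*sin(2^(5/8)*3^(7/8)*c/6) + C4*cos(2^(5/8)*3^(7/8)*c/6))*exp(2^(5/8)*3^(7/8)*c/6)


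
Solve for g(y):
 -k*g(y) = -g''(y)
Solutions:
 g(y) = C1*exp(-sqrt(k)*y) + C2*exp(sqrt(k)*y)


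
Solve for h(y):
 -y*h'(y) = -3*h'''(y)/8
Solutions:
 h(y) = C1 + Integral(C2*airyai(2*3^(2/3)*y/3) + C3*airybi(2*3^(2/3)*y/3), y)


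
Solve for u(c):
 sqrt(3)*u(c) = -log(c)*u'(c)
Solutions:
 u(c) = C1*exp(-sqrt(3)*li(c))


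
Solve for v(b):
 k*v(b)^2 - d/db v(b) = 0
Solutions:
 v(b) = -1/(C1 + b*k)


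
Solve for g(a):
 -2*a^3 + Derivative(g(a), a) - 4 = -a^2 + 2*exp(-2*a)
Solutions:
 g(a) = C1 + a^4/2 - a^3/3 + 4*a - exp(-2*a)


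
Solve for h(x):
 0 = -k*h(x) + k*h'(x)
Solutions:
 h(x) = C1*exp(x)


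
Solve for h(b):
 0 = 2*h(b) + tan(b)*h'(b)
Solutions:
 h(b) = C1/sin(b)^2


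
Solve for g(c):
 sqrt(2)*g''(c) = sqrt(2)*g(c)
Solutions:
 g(c) = C1*exp(-c) + C2*exp(c)


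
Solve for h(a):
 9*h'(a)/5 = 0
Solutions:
 h(a) = C1


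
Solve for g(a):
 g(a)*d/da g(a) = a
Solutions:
 g(a) = -sqrt(C1 + a^2)
 g(a) = sqrt(C1 + a^2)


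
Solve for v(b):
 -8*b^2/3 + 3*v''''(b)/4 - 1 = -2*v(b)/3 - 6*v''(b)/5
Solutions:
 v(b) = 4*b^2 + (C1*sin(2^(3/4)*sqrt(3)*b*cos(atan(sqrt(14)/6)/2)/3) + C2*cos(2^(3/4)*sqrt(3)*b*cos(atan(sqrt(14)/6)/2)/3))*exp(-2^(3/4)*sqrt(3)*b*sin(atan(sqrt(14)/6)/2)/3) + (C3*sin(2^(3/4)*sqrt(3)*b*cos(atan(sqrt(14)/6)/2)/3) + C4*cos(2^(3/4)*sqrt(3)*b*cos(atan(sqrt(14)/6)/2)/3))*exp(2^(3/4)*sqrt(3)*b*sin(atan(sqrt(14)/6)/2)/3) - 129/10


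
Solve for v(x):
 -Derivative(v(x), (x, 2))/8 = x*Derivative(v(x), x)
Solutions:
 v(x) = C1 + C2*erf(2*x)


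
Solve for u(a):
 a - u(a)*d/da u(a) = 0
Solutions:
 u(a) = -sqrt(C1 + a^2)
 u(a) = sqrt(C1 + a^2)


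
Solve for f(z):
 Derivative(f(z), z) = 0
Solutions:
 f(z) = C1


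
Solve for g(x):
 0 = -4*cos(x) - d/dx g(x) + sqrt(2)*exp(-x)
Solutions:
 g(x) = C1 - 4*sin(x) - sqrt(2)*exp(-x)


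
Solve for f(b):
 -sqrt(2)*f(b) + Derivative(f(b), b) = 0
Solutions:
 f(b) = C1*exp(sqrt(2)*b)


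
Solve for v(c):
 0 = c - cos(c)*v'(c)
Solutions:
 v(c) = C1 + Integral(c/cos(c), c)


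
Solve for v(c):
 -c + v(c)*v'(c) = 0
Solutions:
 v(c) = -sqrt(C1 + c^2)
 v(c) = sqrt(C1 + c^2)


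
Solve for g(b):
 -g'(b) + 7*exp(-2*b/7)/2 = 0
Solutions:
 g(b) = C1 - 49*exp(-2*b/7)/4


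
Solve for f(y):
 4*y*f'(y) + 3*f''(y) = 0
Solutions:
 f(y) = C1 + C2*erf(sqrt(6)*y/3)


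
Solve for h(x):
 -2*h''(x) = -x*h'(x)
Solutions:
 h(x) = C1 + C2*erfi(x/2)


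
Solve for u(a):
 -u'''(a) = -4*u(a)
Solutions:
 u(a) = C3*exp(2^(2/3)*a) + (C1*sin(2^(2/3)*sqrt(3)*a/2) + C2*cos(2^(2/3)*sqrt(3)*a/2))*exp(-2^(2/3)*a/2)


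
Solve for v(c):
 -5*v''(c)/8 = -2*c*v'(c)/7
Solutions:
 v(c) = C1 + C2*erfi(2*sqrt(70)*c/35)


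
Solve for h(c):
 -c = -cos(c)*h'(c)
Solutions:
 h(c) = C1 + Integral(c/cos(c), c)


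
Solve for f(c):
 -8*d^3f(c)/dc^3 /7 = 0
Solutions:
 f(c) = C1 + C2*c + C3*c^2


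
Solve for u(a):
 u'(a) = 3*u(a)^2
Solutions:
 u(a) = -1/(C1 + 3*a)


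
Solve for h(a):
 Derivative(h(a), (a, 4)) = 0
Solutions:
 h(a) = C1 + C2*a + C3*a^2 + C4*a^3


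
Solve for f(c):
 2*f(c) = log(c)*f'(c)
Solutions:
 f(c) = C1*exp(2*li(c))


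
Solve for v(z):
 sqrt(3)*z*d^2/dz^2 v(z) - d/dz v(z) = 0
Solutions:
 v(z) = C1 + C2*z^(sqrt(3)/3 + 1)


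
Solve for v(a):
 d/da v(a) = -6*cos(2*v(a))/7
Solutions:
 6*a/7 - log(sin(2*v(a)) - 1)/4 + log(sin(2*v(a)) + 1)/4 = C1


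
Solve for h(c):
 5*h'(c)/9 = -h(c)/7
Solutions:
 h(c) = C1*exp(-9*c/35)


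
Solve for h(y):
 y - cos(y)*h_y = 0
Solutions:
 h(y) = C1 + Integral(y/cos(y), y)


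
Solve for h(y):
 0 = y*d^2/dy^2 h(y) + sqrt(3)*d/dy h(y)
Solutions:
 h(y) = C1 + C2*y^(1 - sqrt(3))


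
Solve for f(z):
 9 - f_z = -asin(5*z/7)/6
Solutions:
 f(z) = C1 + z*asin(5*z/7)/6 + 9*z + sqrt(49 - 25*z^2)/30


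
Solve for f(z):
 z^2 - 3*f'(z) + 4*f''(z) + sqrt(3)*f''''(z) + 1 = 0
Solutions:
 f(z) = C1 + C2*exp(z*(-2^(2/3)*3^(1/6)*(27 + sqrt(256*sqrt(3) + 729))^(1/3) + 8*6^(1/3)/(27 + sqrt(256*sqrt(3) + 729))^(1/3))/12)*sin(z*(8*2^(1/3)*3^(5/6)/(27 + sqrt(256*sqrt(3) + 729))^(1/3) + 6^(2/3)*(27 + sqrt(256*sqrt(3) + 729))^(1/3))/12) + C3*exp(z*(-2^(2/3)*3^(1/6)*(27 + sqrt(256*sqrt(3) + 729))^(1/3) + 8*6^(1/3)/(27 + sqrt(256*sqrt(3) + 729))^(1/3))/12)*cos(z*(8*2^(1/3)*3^(5/6)/(27 + sqrt(256*sqrt(3) + 729))^(1/3) + 6^(2/3)*(27 + sqrt(256*sqrt(3) + 729))^(1/3))/12) + C4*exp(-z*(-2^(2/3)*3^(1/6)*(27 + sqrt(256*sqrt(3) + 729))^(1/3) + 8*6^(1/3)/(27 + sqrt(256*sqrt(3) + 729))^(1/3))/6) + z^3/9 + 4*z^2/9 + 41*z/27


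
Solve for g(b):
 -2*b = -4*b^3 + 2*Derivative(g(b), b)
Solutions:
 g(b) = C1 + b^4/2 - b^2/2


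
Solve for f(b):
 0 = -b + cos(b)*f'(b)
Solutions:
 f(b) = C1 + Integral(b/cos(b), b)


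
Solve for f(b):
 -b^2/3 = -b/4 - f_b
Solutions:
 f(b) = C1 + b^3/9 - b^2/8


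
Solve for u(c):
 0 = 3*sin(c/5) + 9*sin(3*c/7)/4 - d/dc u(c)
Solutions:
 u(c) = C1 - 15*cos(c/5) - 21*cos(3*c/7)/4


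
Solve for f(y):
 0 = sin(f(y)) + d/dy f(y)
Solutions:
 f(y) = -acos((-C1 - exp(2*y))/(C1 - exp(2*y))) + 2*pi
 f(y) = acos((-C1 - exp(2*y))/(C1 - exp(2*y)))


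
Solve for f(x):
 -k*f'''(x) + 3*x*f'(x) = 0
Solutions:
 f(x) = C1 + Integral(C2*airyai(3^(1/3)*x*(1/k)^(1/3)) + C3*airybi(3^(1/3)*x*(1/k)^(1/3)), x)


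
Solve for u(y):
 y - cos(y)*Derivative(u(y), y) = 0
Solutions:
 u(y) = C1 + Integral(y/cos(y), y)


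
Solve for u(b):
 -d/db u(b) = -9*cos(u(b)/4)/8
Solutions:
 -9*b/8 - 2*log(sin(u(b)/4) - 1) + 2*log(sin(u(b)/4) + 1) = C1


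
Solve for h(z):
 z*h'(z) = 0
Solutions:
 h(z) = C1


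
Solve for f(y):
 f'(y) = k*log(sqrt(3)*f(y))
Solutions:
 Integral(1/(2*log(_y) + log(3)), (_y, f(y))) = C1 + k*y/2


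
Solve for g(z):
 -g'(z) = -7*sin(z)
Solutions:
 g(z) = C1 - 7*cos(z)


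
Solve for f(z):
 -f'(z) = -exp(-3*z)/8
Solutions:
 f(z) = C1 - exp(-3*z)/24


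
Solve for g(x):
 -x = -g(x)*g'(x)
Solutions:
 g(x) = -sqrt(C1 + x^2)
 g(x) = sqrt(C1 + x^2)


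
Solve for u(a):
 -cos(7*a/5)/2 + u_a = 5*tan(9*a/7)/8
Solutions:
 u(a) = C1 - 35*log(cos(9*a/7))/72 + 5*sin(7*a/5)/14


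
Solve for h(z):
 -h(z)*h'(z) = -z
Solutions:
 h(z) = -sqrt(C1 + z^2)
 h(z) = sqrt(C1 + z^2)


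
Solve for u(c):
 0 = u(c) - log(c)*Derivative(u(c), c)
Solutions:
 u(c) = C1*exp(li(c))


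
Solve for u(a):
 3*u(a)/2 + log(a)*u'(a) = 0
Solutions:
 u(a) = C1*exp(-3*li(a)/2)


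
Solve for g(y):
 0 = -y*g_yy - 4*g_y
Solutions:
 g(y) = C1 + C2/y^3


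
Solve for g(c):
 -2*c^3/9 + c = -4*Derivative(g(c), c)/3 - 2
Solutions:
 g(c) = C1 + c^4/24 - 3*c^2/8 - 3*c/2


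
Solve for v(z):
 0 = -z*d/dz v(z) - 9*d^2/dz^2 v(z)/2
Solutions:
 v(z) = C1 + C2*erf(z/3)


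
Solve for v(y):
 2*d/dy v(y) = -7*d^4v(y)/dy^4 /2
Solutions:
 v(y) = C1 + C4*exp(-14^(2/3)*y/7) + (C2*sin(14^(2/3)*sqrt(3)*y/14) + C3*cos(14^(2/3)*sqrt(3)*y/14))*exp(14^(2/3)*y/14)


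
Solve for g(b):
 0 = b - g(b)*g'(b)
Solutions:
 g(b) = -sqrt(C1 + b^2)
 g(b) = sqrt(C1 + b^2)


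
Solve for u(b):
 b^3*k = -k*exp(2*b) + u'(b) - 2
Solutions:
 u(b) = C1 + b^4*k/4 + 2*b + k*exp(2*b)/2


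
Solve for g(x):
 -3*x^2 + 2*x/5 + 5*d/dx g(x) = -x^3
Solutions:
 g(x) = C1 - x^4/20 + x^3/5 - x^2/25


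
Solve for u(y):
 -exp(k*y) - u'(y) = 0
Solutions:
 u(y) = C1 - exp(k*y)/k


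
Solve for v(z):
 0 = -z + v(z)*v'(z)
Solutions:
 v(z) = -sqrt(C1 + z^2)
 v(z) = sqrt(C1 + z^2)


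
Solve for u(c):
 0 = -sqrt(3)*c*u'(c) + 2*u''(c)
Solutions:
 u(c) = C1 + C2*erfi(3^(1/4)*c/2)


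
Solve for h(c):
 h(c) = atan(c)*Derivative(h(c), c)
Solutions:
 h(c) = C1*exp(Integral(1/atan(c), c))


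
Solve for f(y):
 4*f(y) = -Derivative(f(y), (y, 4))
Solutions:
 f(y) = (C1*sin(y) + C2*cos(y))*exp(-y) + (C3*sin(y) + C4*cos(y))*exp(y)


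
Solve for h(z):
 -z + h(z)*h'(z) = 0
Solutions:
 h(z) = -sqrt(C1 + z^2)
 h(z) = sqrt(C1 + z^2)


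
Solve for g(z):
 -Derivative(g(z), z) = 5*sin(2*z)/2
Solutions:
 g(z) = C1 + 5*cos(2*z)/4


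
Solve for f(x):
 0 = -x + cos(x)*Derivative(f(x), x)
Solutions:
 f(x) = C1 + Integral(x/cos(x), x)


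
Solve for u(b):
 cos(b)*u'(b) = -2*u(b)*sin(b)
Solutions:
 u(b) = C1*cos(b)^2


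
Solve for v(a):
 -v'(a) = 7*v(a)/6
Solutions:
 v(a) = C1*exp(-7*a/6)


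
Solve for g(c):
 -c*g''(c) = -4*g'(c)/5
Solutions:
 g(c) = C1 + C2*c^(9/5)


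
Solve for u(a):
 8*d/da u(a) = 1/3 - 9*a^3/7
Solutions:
 u(a) = C1 - 9*a^4/224 + a/24


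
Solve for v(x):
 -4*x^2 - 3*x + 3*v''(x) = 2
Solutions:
 v(x) = C1 + C2*x + x^4/9 + x^3/6 + x^2/3


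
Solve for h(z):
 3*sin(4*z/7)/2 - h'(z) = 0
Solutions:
 h(z) = C1 - 21*cos(4*z/7)/8


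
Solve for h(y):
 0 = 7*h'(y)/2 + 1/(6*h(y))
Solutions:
 h(y) = -sqrt(C1 - 42*y)/21
 h(y) = sqrt(C1 - 42*y)/21


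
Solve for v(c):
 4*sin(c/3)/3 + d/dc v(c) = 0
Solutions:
 v(c) = C1 + 4*cos(c/3)


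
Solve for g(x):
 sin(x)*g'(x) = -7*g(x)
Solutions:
 g(x) = C1*sqrt(cos(x) + 1)*(cos(x)^3 + 3*cos(x)^2 + 3*cos(x) + 1)/(sqrt(cos(x) - 1)*(cos(x)^3 - 3*cos(x)^2 + 3*cos(x) - 1))


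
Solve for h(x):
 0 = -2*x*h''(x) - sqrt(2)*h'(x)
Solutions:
 h(x) = C1 + C2*x^(1 - sqrt(2)/2)


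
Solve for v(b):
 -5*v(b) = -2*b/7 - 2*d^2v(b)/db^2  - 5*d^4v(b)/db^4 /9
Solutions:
 v(b) = C1*exp(-sqrt(15)*b*sqrt(-3 + sqrt(34))/5) + C2*exp(sqrt(15)*b*sqrt(-3 + sqrt(34))/5) + C3*sin(sqrt(15)*b*sqrt(3 + sqrt(34))/5) + C4*cos(sqrt(15)*b*sqrt(3 + sqrt(34))/5) + 2*b/35


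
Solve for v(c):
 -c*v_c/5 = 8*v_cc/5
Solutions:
 v(c) = C1 + C2*erf(c/4)


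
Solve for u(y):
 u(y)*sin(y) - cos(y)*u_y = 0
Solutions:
 u(y) = C1/cos(y)


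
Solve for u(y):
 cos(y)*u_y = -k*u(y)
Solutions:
 u(y) = C1*exp(k*(log(sin(y) - 1) - log(sin(y) + 1))/2)


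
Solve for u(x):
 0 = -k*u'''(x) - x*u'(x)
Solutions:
 u(x) = C1 + Integral(C2*airyai(x*(-1/k)^(1/3)) + C3*airybi(x*(-1/k)^(1/3)), x)


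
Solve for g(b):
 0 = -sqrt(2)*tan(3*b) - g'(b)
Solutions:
 g(b) = C1 + sqrt(2)*log(cos(3*b))/3


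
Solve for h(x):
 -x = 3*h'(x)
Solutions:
 h(x) = C1 - x^2/6


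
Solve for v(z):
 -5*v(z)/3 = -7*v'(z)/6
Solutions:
 v(z) = C1*exp(10*z/7)


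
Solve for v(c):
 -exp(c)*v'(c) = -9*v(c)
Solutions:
 v(c) = C1*exp(-9*exp(-c))


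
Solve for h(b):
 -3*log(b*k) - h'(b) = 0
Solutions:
 h(b) = C1 - 3*b*log(b*k) + 3*b


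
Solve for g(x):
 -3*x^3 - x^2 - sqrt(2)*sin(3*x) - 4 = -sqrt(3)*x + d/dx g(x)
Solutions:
 g(x) = C1 - 3*x^4/4 - x^3/3 + sqrt(3)*x^2/2 - 4*x + sqrt(2)*cos(3*x)/3


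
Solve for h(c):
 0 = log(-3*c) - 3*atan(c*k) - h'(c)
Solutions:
 h(c) = C1 + c*log(-c) - c + c*log(3) - 3*Piecewise((c*atan(c*k) - log(c^2*k^2 + 1)/(2*k), Ne(k, 0)), (0, True))


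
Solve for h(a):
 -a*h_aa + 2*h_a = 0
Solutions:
 h(a) = C1 + C2*a^3


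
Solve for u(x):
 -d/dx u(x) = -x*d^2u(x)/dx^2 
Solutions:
 u(x) = C1 + C2*x^2


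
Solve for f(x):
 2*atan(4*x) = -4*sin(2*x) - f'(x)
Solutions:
 f(x) = C1 - 2*x*atan(4*x) + log(16*x^2 + 1)/4 + 2*cos(2*x)


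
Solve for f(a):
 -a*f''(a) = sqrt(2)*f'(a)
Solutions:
 f(a) = C1 + C2*a^(1 - sqrt(2))


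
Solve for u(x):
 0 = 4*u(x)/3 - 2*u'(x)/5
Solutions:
 u(x) = C1*exp(10*x/3)


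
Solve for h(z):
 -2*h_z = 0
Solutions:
 h(z) = C1


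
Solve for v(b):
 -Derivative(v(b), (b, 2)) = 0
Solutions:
 v(b) = C1 + C2*b


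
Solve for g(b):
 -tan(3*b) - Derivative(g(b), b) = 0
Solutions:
 g(b) = C1 + log(cos(3*b))/3


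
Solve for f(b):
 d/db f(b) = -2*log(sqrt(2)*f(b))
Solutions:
 Integral(1/(2*log(_y) + log(2)), (_y, f(b))) = C1 - b


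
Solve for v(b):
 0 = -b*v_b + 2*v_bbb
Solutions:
 v(b) = C1 + Integral(C2*airyai(2^(2/3)*b/2) + C3*airybi(2^(2/3)*b/2), b)


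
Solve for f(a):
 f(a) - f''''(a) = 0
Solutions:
 f(a) = C1*exp(-a) + C2*exp(a) + C3*sin(a) + C4*cos(a)


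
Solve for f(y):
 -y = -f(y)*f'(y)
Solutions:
 f(y) = -sqrt(C1 + y^2)
 f(y) = sqrt(C1 + y^2)


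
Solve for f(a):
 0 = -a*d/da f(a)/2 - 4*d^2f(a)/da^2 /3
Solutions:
 f(a) = C1 + C2*erf(sqrt(3)*a/4)


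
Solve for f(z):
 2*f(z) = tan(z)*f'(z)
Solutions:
 f(z) = C1*sin(z)^2


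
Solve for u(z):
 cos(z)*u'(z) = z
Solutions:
 u(z) = C1 + Integral(z/cos(z), z)


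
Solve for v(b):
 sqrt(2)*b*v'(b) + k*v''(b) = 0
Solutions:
 v(b) = C1 + C2*sqrt(k)*erf(2^(3/4)*b*sqrt(1/k)/2)


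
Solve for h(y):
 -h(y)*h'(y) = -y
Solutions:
 h(y) = -sqrt(C1 + y^2)
 h(y) = sqrt(C1 + y^2)


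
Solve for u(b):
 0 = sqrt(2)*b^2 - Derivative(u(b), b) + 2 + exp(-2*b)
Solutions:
 u(b) = C1 + sqrt(2)*b^3/3 + 2*b - exp(-2*b)/2


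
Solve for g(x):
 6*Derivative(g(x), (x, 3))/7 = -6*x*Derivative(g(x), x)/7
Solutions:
 g(x) = C1 + Integral(C2*airyai(-x) + C3*airybi(-x), x)


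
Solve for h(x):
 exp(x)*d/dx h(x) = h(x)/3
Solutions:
 h(x) = C1*exp(-exp(-x)/3)


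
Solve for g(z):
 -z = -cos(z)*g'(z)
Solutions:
 g(z) = C1 + Integral(z/cos(z), z)


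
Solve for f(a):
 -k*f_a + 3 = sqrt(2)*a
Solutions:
 f(a) = C1 - sqrt(2)*a^2/(2*k) + 3*a/k


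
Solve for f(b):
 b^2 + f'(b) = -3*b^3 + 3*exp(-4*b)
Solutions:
 f(b) = C1 - 3*b^4/4 - b^3/3 - 3*exp(-4*b)/4


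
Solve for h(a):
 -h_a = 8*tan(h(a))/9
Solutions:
 h(a) = pi - asin(C1*exp(-8*a/9))
 h(a) = asin(C1*exp(-8*a/9))


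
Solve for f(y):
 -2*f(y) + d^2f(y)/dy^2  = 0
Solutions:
 f(y) = C1*exp(-sqrt(2)*y) + C2*exp(sqrt(2)*y)


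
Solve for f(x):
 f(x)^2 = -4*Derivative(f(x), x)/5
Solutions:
 f(x) = 4/(C1 + 5*x)


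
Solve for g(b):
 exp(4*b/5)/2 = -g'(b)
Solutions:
 g(b) = C1 - 5*exp(4*b/5)/8


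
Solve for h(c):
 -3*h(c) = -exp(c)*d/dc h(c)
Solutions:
 h(c) = C1*exp(-3*exp(-c))


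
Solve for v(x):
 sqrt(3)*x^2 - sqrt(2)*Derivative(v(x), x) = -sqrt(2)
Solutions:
 v(x) = C1 + sqrt(6)*x^3/6 + x


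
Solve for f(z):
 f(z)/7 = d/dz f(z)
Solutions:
 f(z) = C1*exp(z/7)


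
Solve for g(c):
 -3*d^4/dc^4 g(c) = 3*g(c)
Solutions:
 g(c) = (C1*sin(sqrt(2)*c/2) + C2*cos(sqrt(2)*c/2))*exp(-sqrt(2)*c/2) + (C3*sin(sqrt(2)*c/2) + C4*cos(sqrt(2)*c/2))*exp(sqrt(2)*c/2)


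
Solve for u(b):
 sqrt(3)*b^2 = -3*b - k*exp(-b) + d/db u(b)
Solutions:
 u(b) = C1 + sqrt(3)*b^3/3 + 3*b^2/2 - k*exp(-b)


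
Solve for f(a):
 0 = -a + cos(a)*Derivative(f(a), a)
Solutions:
 f(a) = C1 + Integral(a/cos(a), a)


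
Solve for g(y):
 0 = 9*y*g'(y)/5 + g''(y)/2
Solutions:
 g(y) = C1 + C2*erf(3*sqrt(5)*y/5)


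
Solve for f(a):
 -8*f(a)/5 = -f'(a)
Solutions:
 f(a) = C1*exp(8*a/5)


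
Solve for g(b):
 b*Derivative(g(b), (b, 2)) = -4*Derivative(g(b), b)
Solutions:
 g(b) = C1 + C2/b^3


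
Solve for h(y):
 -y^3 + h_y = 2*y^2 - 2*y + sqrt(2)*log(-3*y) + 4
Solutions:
 h(y) = C1 + y^4/4 + 2*y^3/3 - y^2 + sqrt(2)*y*log(-y) + y*(-sqrt(2) + sqrt(2)*log(3) + 4)


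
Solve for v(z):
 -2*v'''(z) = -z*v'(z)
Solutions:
 v(z) = C1 + Integral(C2*airyai(2^(2/3)*z/2) + C3*airybi(2^(2/3)*z/2), z)


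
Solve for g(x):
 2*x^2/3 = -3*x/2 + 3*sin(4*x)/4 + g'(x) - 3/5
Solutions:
 g(x) = C1 + 2*x^3/9 + 3*x^2/4 + 3*x/5 + 3*cos(4*x)/16


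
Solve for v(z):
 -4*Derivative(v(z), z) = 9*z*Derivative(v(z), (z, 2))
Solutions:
 v(z) = C1 + C2*z^(5/9)


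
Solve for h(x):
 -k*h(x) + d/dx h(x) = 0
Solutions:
 h(x) = C1*exp(k*x)


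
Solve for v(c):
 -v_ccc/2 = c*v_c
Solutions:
 v(c) = C1 + Integral(C2*airyai(-2^(1/3)*c) + C3*airybi(-2^(1/3)*c), c)


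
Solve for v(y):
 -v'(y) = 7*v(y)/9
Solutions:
 v(y) = C1*exp(-7*y/9)


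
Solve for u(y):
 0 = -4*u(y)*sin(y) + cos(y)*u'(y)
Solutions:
 u(y) = C1/cos(y)^4


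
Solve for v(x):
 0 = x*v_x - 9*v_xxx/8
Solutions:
 v(x) = C1 + Integral(C2*airyai(2*3^(1/3)*x/3) + C3*airybi(2*3^(1/3)*x/3), x)


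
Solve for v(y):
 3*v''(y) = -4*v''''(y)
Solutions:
 v(y) = C1 + C2*y + C3*sin(sqrt(3)*y/2) + C4*cos(sqrt(3)*y/2)


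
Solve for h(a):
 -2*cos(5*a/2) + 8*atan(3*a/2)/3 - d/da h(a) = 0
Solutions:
 h(a) = C1 + 8*a*atan(3*a/2)/3 - 8*log(9*a^2 + 4)/9 - 4*sin(5*a/2)/5


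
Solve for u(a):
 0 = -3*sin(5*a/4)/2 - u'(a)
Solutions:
 u(a) = C1 + 6*cos(5*a/4)/5


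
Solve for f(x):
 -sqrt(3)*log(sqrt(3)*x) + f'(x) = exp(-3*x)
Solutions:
 f(x) = C1 + sqrt(3)*x*log(x) + sqrt(3)*x*(-1 + log(3)/2) - exp(-3*x)/3


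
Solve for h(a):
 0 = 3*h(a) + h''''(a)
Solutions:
 h(a) = (C1*sin(sqrt(2)*3^(1/4)*a/2) + C2*cos(sqrt(2)*3^(1/4)*a/2))*exp(-sqrt(2)*3^(1/4)*a/2) + (C3*sin(sqrt(2)*3^(1/4)*a/2) + C4*cos(sqrt(2)*3^(1/4)*a/2))*exp(sqrt(2)*3^(1/4)*a/2)


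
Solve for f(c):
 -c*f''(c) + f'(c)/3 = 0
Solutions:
 f(c) = C1 + C2*c^(4/3)


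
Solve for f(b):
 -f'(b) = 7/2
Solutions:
 f(b) = C1 - 7*b/2


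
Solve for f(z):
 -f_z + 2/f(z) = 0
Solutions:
 f(z) = -sqrt(C1 + 4*z)
 f(z) = sqrt(C1 + 4*z)


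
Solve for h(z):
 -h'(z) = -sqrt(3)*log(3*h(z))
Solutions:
 -sqrt(3)*Integral(1/(log(_y) + log(3)), (_y, h(z)))/3 = C1 - z


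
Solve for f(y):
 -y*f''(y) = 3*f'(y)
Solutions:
 f(y) = C1 + C2/y^2


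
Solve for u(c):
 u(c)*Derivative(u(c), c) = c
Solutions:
 u(c) = -sqrt(C1 + c^2)
 u(c) = sqrt(C1 + c^2)


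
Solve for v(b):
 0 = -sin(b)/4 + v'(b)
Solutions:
 v(b) = C1 - cos(b)/4


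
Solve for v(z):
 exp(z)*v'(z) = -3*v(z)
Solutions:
 v(z) = C1*exp(3*exp(-z))


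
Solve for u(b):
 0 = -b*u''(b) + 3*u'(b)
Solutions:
 u(b) = C1 + C2*b^4


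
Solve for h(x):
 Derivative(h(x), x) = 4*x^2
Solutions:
 h(x) = C1 + 4*x^3/3


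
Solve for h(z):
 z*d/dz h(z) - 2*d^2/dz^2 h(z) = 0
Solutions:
 h(z) = C1 + C2*erfi(z/2)


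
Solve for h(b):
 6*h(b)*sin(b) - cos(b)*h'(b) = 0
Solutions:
 h(b) = C1/cos(b)^6


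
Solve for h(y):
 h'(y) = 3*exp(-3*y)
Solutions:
 h(y) = C1 - exp(-3*y)


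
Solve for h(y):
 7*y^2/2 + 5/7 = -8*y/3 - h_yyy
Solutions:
 h(y) = C1 + C2*y + C3*y^2 - 7*y^5/120 - y^4/9 - 5*y^3/42


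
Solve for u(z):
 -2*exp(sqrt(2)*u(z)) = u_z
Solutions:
 u(z) = sqrt(2)*(2*log(1/(C1 + 2*z)) - log(2))/4


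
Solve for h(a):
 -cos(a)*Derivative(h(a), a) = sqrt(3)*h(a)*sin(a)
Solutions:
 h(a) = C1*cos(a)^(sqrt(3))


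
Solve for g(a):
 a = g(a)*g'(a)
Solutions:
 g(a) = -sqrt(C1 + a^2)
 g(a) = sqrt(C1 + a^2)


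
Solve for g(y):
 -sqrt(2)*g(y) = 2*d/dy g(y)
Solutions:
 g(y) = C1*exp(-sqrt(2)*y/2)


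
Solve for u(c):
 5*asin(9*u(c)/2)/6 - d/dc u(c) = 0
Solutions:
 Integral(1/asin(9*_y/2), (_y, u(c))) = C1 + 5*c/6


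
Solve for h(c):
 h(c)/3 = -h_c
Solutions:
 h(c) = C1*exp(-c/3)


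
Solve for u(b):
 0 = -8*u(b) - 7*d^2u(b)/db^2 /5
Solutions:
 u(b) = C1*sin(2*sqrt(70)*b/7) + C2*cos(2*sqrt(70)*b/7)


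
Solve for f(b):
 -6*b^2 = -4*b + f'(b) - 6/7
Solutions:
 f(b) = C1 - 2*b^3 + 2*b^2 + 6*b/7


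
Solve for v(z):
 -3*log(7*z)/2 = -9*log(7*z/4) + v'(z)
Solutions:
 v(z) = C1 + 15*z*log(z)/2 - 18*z*log(2) - 15*z/2 + 15*z*log(7)/2


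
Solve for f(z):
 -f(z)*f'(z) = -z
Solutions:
 f(z) = -sqrt(C1 + z^2)
 f(z) = sqrt(C1 + z^2)


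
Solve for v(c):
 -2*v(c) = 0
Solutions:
 v(c) = 0


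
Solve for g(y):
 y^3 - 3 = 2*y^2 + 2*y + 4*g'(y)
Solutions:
 g(y) = C1 + y^4/16 - y^3/6 - y^2/4 - 3*y/4


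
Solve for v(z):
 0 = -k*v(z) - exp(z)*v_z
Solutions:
 v(z) = C1*exp(k*exp(-z))


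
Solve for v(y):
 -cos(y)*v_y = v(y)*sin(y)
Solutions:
 v(y) = C1*cos(y)


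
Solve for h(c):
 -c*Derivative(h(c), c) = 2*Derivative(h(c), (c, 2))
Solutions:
 h(c) = C1 + C2*erf(c/2)


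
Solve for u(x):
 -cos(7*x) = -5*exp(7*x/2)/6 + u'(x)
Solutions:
 u(x) = C1 + 5*exp(7*x/2)/21 - sin(7*x)/7


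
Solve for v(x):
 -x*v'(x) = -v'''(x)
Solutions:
 v(x) = C1 + Integral(C2*airyai(x) + C3*airybi(x), x)


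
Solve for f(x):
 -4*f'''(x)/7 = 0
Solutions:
 f(x) = C1 + C2*x + C3*x^2


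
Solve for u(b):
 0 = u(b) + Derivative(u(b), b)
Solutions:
 u(b) = C1*exp(-b)


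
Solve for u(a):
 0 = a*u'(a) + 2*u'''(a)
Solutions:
 u(a) = C1 + Integral(C2*airyai(-2^(2/3)*a/2) + C3*airybi(-2^(2/3)*a/2), a)


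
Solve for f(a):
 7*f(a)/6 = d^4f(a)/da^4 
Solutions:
 f(a) = C1*exp(-6^(3/4)*7^(1/4)*a/6) + C2*exp(6^(3/4)*7^(1/4)*a/6) + C3*sin(6^(3/4)*7^(1/4)*a/6) + C4*cos(6^(3/4)*7^(1/4)*a/6)


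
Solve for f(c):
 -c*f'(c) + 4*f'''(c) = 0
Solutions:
 f(c) = C1 + Integral(C2*airyai(2^(1/3)*c/2) + C3*airybi(2^(1/3)*c/2), c)


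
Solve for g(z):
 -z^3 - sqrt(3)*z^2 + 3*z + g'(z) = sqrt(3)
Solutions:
 g(z) = C1 + z^4/4 + sqrt(3)*z^3/3 - 3*z^2/2 + sqrt(3)*z


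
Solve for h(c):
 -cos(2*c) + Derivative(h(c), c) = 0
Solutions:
 h(c) = C1 + sin(2*c)/2


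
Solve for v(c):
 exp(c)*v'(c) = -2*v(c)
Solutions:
 v(c) = C1*exp(2*exp(-c))


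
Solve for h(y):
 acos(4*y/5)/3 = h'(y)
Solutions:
 h(y) = C1 + y*acos(4*y/5)/3 - sqrt(25 - 16*y^2)/12


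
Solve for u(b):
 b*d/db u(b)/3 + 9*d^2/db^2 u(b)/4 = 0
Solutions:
 u(b) = C1 + C2*erf(sqrt(6)*b/9)


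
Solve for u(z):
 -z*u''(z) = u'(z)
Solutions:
 u(z) = C1 + C2*log(z)


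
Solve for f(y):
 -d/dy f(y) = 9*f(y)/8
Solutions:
 f(y) = C1*exp(-9*y/8)


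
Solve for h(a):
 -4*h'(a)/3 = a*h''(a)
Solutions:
 h(a) = C1 + C2/a^(1/3)


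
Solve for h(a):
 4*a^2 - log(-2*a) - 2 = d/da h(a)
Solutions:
 h(a) = C1 + 4*a^3/3 - a*log(-a) + a*(-1 - log(2))


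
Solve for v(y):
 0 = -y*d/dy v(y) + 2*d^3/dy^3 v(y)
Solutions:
 v(y) = C1 + Integral(C2*airyai(2^(2/3)*y/2) + C3*airybi(2^(2/3)*y/2), y)


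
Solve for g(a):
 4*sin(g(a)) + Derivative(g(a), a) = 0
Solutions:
 g(a) = -acos((-C1 - exp(8*a))/(C1 - exp(8*a))) + 2*pi
 g(a) = acos((-C1 - exp(8*a))/(C1 - exp(8*a)))


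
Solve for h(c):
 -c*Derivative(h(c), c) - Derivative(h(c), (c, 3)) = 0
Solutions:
 h(c) = C1 + Integral(C2*airyai(-c) + C3*airybi(-c), c)


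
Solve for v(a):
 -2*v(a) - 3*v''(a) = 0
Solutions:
 v(a) = C1*sin(sqrt(6)*a/3) + C2*cos(sqrt(6)*a/3)


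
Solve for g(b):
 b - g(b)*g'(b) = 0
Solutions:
 g(b) = -sqrt(C1 + b^2)
 g(b) = sqrt(C1 + b^2)


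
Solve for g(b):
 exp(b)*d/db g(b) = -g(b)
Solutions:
 g(b) = C1*exp(exp(-b))


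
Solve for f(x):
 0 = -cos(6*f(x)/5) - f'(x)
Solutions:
 x - 5*log(sin(6*f(x)/5) - 1)/12 + 5*log(sin(6*f(x)/5) + 1)/12 = C1


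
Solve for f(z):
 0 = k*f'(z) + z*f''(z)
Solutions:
 f(z) = C1 + z^(1 - re(k))*(C2*sin(log(z)*Abs(im(k))) + C3*cos(log(z)*im(k)))


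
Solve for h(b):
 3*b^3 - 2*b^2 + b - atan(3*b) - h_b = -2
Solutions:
 h(b) = C1 + 3*b^4/4 - 2*b^3/3 + b^2/2 - b*atan(3*b) + 2*b + log(9*b^2 + 1)/6


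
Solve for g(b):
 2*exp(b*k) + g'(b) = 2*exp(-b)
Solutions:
 g(b) = C1 - 2*exp(-b) - 2*exp(b*k)/k


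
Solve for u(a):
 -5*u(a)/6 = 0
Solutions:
 u(a) = 0


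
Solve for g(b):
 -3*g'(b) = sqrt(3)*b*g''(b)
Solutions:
 g(b) = C1 + C2*b^(1 - sqrt(3))


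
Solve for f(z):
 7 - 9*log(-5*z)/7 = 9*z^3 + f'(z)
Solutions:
 f(z) = C1 - 9*z^4/4 - 9*z*log(-z)/7 + z*(58 - 9*log(5))/7


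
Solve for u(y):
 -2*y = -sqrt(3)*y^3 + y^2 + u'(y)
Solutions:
 u(y) = C1 + sqrt(3)*y^4/4 - y^3/3 - y^2


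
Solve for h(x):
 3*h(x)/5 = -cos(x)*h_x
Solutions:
 h(x) = C1*(sin(x) - 1)^(3/10)/(sin(x) + 1)^(3/10)


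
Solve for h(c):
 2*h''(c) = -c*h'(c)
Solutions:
 h(c) = C1 + C2*erf(c/2)


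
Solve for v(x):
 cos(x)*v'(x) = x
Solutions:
 v(x) = C1 + Integral(x/cos(x), x)


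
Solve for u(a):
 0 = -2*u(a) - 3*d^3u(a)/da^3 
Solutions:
 u(a) = C3*exp(-2^(1/3)*3^(2/3)*a/3) + (C1*sin(2^(1/3)*3^(1/6)*a/2) + C2*cos(2^(1/3)*3^(1/6)*a/2))*exp(2^(1/3)*3^(2/3)*a/6)


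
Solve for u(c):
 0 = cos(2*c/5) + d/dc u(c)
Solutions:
 u(c) = C1 - 5*sin(2*c/5)/2


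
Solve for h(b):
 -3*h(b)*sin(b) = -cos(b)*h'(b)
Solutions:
 h(b) = C1/cos(b)^3


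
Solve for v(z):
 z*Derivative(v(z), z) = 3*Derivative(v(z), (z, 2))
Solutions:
 v(z) = C1 + C2*erfi(sqrt(6)*z/6)


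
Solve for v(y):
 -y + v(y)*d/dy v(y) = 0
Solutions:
 v(y) = -sqrt(C1 + y^2)
 v(y) = sqrt(C1 + y^2)


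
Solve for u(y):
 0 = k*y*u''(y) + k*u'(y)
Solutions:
 u(y) = C1 + C2*log(y)


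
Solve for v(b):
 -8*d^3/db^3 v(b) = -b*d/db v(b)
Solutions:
 v(b) = C1 + Integral(C2*airyai(b/2) + C3*airybi(b/2), b)


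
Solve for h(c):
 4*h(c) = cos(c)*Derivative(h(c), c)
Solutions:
 h(c) = C1*(sin(c)^2 + 2*sin(c) + 1)/(sin(c)^2 - 2*sin(c) + 1)


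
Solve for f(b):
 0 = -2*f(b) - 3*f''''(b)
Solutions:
 f(b) = (C1*sin(6^(3/4)*b/6) + C2*cos(6^(3/4)*b/6))*exp(-6^(3/4)*b/6) + (C3*sin(6^(3/4)*b/6) + C4*cos(6^(3/4)*b/6))*exp(6^(3/4)*b/6)


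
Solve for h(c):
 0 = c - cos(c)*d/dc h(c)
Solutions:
 h(c) = C1 + Integral(c/cos(c), c)


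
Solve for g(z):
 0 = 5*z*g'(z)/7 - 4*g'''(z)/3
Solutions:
 g(z) = C1 + Integral(C2*airyai(1470^(1/3)*z/14) + C3*airybi(1470^(1/3)*z/14), z)


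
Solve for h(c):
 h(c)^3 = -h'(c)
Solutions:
 h(c) = -sqrt(2)*sqrt(-1/(C1 - c))/2
 h(c) = sqrt(2)*sqrt(-1/(C1 - c))/2


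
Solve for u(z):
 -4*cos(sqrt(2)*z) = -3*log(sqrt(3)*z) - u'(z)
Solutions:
 u(z) = C1 - 3*z*log(z) - 3*z*log(3)/2 + 3*z + 2*sqrt(2)*sin(sqrt(2)*z)


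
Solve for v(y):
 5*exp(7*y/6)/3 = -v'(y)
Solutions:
 v(y) = C1 - 10*exp(7*y/6)/7


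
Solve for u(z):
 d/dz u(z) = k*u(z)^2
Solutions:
 u(z) = -1/(C1 + k*z)


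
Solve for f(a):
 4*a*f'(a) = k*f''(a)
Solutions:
 f(a) = C1 + C2*erf(sqrt(2)*a*sqrt(-1/k))/sqrt(-1/k)


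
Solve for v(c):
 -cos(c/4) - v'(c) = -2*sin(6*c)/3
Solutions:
 v(c) = C1 - 4*sin(c/4) - cos(6*c)/9


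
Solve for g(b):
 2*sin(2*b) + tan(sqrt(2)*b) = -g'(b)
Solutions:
 g(b) = C1 + sqrt(2)*log(cos(sqrt(2)*b))/2 + cos(2*b)


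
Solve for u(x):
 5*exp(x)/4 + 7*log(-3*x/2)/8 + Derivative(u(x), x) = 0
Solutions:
 u(x) = C1 - 7*x*log(-x)/8 + 7*x*(-log(3) + log(2) + 1)/8 - 5*exp(x)/4


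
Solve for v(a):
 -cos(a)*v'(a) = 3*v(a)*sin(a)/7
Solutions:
 v(a) = C1*cos(a)^(3/7)


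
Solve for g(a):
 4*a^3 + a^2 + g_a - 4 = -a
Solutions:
 g(a) = C1 - a^4 - a^3/3 - a^2/2 + 4*a


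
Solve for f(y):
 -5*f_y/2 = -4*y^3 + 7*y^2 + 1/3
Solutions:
 f(y) = C1 + 2*y^4/5 - 14*y^3/15 - 2*y/15


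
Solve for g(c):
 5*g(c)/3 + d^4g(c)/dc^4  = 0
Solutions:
 g(c) = (C1*sin(sqrt(2)*3^(3/4)*5^(1/4)*c/6) + C2*cos(sqrt(2)*3^(3/4)*5^(1/4)*c/6))*exp(-sqrt(2)*3^(3/4)*5^(1/4)*c/6) + (C3*sin(sqrt(2)*3^(3/4)*5^(1/4)*c/6) + C4*cos(sqrt(2)*3^(3/4)*5^(1/4)*c/6))*exp(sqrt(2)*3^(3/4)*5^(1/4)*c/6)


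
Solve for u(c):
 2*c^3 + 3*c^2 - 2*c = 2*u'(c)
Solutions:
 u(c) = C1 + c^4/4 + c^3/2 - c^2/2


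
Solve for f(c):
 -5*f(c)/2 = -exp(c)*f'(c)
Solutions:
 f(c) = C1*exp(-5*exp(-c)/2)


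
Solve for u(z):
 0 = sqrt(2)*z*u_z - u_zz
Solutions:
 u(z) = C1 + C2*erfi(2^(3/4)*z/2)


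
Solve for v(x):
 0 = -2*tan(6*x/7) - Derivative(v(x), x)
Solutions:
 v(x) = C1 + 7*log(cos(6*x/7))/3


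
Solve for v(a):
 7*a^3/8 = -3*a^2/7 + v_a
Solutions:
 v(a) = C1 + 7*a^4/32 + a^3/7


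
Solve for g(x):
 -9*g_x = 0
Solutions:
 g(x) = C1


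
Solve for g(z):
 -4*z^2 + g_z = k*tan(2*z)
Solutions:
 g(z) = C1 - k*log(cos(2*z))/2 + 4*z^3/3


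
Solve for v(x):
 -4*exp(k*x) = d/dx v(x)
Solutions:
 v(x) = C1 - 4*exp(k*x)/k


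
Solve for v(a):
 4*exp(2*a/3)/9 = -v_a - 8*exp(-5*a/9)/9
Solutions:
 v(a) = C1 - 2*exp(2*a/3)/3 + 8*exp(-5*a/9)/5


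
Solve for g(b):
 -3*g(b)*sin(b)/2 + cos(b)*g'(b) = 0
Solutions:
 g(b) = C1/cos(b)^(3/2)


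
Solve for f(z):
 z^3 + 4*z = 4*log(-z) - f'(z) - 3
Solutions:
 f(z) = C1 - z^4/4 - 2*z^2 + 4*z*log(-z) - 7*z


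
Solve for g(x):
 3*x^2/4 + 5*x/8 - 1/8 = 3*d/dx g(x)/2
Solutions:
 g(x) = C1 + x^3/6 + 5*x^2/24 - x/12


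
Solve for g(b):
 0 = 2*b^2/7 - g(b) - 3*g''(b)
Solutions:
 g(b) = C1*sin(sqrt(3)*b/3) + C2*cos(sqrt(3)*b/3) + 2*b^2/7 - 12/7


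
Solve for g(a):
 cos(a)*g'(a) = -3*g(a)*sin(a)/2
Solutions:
 g(a) = C1*cos(a)^(3/2)


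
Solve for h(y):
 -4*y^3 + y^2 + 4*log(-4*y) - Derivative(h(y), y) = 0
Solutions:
 h(y) = C1 - y^4 + y^3/3 + 4*y*log(-y) + 4*y*(-1 + 2*log(2))


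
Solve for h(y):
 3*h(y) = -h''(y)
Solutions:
 h(y) = C1*sin(sqrt(3)*y) + C2*cos(sqrt(3)*y)


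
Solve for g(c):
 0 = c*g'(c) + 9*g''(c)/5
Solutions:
 g(c) = C1 + C2*erf(sqrt(10)*c/6)


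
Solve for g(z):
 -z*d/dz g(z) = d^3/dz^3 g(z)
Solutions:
 g(z) = C1 + Integral(C2*airyai(-z) + C3*airybi(-z), z)


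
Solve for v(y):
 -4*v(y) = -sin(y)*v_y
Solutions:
 v(y) = C1*(cos(y)^2 - 2*cos(y) + 1)/(cos(y)^2 + 2*cos(y) + 1)


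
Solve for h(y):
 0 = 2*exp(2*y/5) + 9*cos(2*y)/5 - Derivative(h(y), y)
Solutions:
 h(y) = C1 + 5*exp(2*y/5) + 9*sin(2*y)/10


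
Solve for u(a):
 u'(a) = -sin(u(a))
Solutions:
 u(a) = -acos((-C1 - exp(2*a))/(C1 - exp(2*a))) + 2*pi
 u(a) = acos((-C1 - exp(2*a))/(C1 - exp(2*a)))


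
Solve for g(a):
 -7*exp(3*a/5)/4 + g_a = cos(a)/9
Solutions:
 g(a) = C1 + 35*exp(3*a/5)/12 + sin(a)/9


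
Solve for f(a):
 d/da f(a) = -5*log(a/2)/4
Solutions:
 f(a) = C1 - 5*a*log(a)/4 + 5*a*log(2)/4 + 5*a/4


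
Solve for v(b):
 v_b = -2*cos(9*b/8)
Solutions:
 v(b) = C1 - 16*sin(9*b/8)/9


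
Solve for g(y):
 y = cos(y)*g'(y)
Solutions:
 g(y) = C1 + Integral(y/cos(y), y)


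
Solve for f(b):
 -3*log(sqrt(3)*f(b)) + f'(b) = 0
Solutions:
 -2*Integral(1/(2*log(_y) + log(3)), (_y, f(b)))/3 = C1 - b


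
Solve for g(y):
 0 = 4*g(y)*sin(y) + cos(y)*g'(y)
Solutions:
 g(y) = C1*cos(y)^4


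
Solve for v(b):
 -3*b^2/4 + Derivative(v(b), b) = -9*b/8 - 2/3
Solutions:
 v(b) = C1 + b^3/4 - 9*b^2/16 - 2*b/3


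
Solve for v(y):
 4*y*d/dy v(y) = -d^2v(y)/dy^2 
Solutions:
 v(y) = C1 + C2*erf(sqrt(2)*y)


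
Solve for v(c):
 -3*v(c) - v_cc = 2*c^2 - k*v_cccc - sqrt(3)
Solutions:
 v(c) = C1*exp(-sqrt(2)*c*sqrt((1 - sqrt(12*k + 1))/k)/2) + C2*exp(sqrt(2)*c*sqrt((1 - sqrt(12*k + 1))/k)/2) + C3*exp(-sqrt(2)*c*sqrt((sqrt(12*k + 1) + 1)/k)/2) + C4*exp(sqrt(2)*c*sqrt((sqrt(12*k + 1) + 1)/k)/2) - 2*c^2/3 + 4/9 + sqrt(3)/3


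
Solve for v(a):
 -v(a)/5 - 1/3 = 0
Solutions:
 v(a) = -5/3


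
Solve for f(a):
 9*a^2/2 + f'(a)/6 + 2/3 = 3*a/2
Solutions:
 f(a) = C1 - 9*a^3 + 9*a^2/2 - 4*a


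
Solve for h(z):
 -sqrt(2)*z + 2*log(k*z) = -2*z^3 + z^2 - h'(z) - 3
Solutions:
 h(z) = C1 - z^4/2 + z^3/3 + sqrt(2)*z^2/2 - 2*z*log(k*z) - z


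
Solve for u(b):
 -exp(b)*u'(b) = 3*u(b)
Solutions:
 u(b) = C1*exp(3*exp(-b))


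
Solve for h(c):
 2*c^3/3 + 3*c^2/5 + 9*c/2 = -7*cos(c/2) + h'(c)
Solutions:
 h(c) = C1 + c^4/6 + c^3/5 + 9*c^2/4 + 14*sin(c/2)


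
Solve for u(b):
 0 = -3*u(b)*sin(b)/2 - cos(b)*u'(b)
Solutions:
 u(b) = C1*cos(b)^(3/2)


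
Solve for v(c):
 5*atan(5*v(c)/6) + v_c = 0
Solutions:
 Integral(1/atan(5*_y/6), (_y, v(c))) = C1 - 5*c


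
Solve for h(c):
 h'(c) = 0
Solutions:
 h(c) = C1


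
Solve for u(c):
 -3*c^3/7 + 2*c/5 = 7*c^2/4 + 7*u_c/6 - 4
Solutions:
 u(c) = C1 - 9*c^4/98 - c^3/2 + 6*c^2/35 + 24*c/7


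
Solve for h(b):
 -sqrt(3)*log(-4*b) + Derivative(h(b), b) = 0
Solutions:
 h(b) = C1 + sqrt(3)*b*log(-b) + sqrt(3)*b*(-1 + 2*log(2))


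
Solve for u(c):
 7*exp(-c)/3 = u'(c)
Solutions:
 u(c) = C1 - 7*exp(-c)/3


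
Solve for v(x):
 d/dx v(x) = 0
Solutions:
 v(x) = C1


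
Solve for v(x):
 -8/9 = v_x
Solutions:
 v(x) = C1 - 8*x/9


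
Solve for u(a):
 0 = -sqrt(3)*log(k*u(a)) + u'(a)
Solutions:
 li(k*u(a))/k = C1 + sqrt(3)*a


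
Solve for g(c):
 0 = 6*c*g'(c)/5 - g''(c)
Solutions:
 g(c) = C1 + C2*erfi(sqrt(15)*c/5)


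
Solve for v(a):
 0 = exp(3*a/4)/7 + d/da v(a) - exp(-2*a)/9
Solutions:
 v(a) = C1 - 4*exp(3*a/4)/21 - exp(-2*a)/18


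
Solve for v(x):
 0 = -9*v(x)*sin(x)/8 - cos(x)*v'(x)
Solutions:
 v(x) = C1*cos(x)^(9/8)


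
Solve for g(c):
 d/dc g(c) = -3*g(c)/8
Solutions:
 g(c) = C1*exp(-3*c/8)


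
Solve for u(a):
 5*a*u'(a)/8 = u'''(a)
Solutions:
 u(a) = C1 + Integral(C2*airyai(5^(1/3)*a/2) + C3*airybi(5^(1/3)*a/2), a)


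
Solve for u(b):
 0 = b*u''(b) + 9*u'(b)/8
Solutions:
 u(b) = C1 + C2/b^(1/8)


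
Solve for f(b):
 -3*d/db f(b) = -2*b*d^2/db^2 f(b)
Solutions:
 f(b) = C1 + C2*b^(5/2)


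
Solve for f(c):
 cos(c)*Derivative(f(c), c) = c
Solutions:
 f(c) = C1 + Integral(c/cos(c), c)


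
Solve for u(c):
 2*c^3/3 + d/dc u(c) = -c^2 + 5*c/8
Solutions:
 u(c) = C1 - c^4/6 - c^3/3 + 5*c^2/16


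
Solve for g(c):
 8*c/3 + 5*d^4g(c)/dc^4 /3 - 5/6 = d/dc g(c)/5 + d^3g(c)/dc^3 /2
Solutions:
 g(c) = C1 + C2*exp(c*(-(2*sqrt(930) + 61)^(1/3) - 1/(2*sqrt(930) + 61)^(1/3) + 2)/20)*sin(sqrt(3)*c*(-(2*sqrt(930) + 61)^(1/3) + (2*sqrt(930) + 61)^(-1/3))/20) + C3*exp(c*(-(2*sqrt(930) + 61)^(1/3) - 1/(2*sqrt(930) + 61)^(1/3) + 2)/20)*cos(sqrt(3)*c*(-(2*sqrt(930) + 61)^(1/3) + (2*sqrt(930) + 61)^(-1/3))/20) + C4*exp(c*((2*sqrt(930) + 61)^(-1/3) + 1 + (2*sqrt(930) + 61)^(1/3))/10) + 20*c^2/3 - 25*c/6


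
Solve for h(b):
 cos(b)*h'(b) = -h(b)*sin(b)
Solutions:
 h(b) = C1*cos(b)


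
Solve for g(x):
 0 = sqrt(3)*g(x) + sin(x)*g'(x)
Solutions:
 g(x) = C1*(cos(x) + 1)^(sqrt(3)/2)/(cos(x) - 1)^(sqrt(3)/2)


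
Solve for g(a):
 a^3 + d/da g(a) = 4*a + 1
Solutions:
 g(a) = C1 - a^4/4 + 2*a^2 + a


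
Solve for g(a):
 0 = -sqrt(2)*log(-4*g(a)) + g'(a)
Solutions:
 -sqrt(2)*Integral(1/(log(-_y) + 2*log(2)), (_y, g(a)))/2 = C1 - a


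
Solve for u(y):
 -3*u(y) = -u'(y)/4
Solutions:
 u(y) = C1*exp(12*y)


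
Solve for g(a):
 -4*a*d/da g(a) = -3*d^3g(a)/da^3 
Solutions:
 g(a) = C1 + Integral(C2*airyai(6^(2/3)*a/3) + C3*airybi(6^(2/3)*a/3), a)


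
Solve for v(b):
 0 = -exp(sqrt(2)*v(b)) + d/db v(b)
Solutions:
 v(b) = sqrt(2)*(2*log(-1/(C1 + b)) - log(2))/4


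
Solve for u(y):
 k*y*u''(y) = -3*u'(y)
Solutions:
 u(y) = C1 + y^(((re(k) - 3)*re(k) + im(k)^2)/(re(k)^2 + im(k)^2))*(C2*sin(3*log(y)*Abs(im(k))/(re(k)^2 + im(k)^2)) + C3*cos(3*log(y)*im(k)/(re(k)^2 + im(k)^2)))


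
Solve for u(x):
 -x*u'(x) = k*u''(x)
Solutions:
 u(x) = C1 + C2*sqrt(k)*erf(sqrt(2)*x*sqrt(1/k)/2)


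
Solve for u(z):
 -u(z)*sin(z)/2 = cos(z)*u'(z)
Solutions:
 u(z) = C1*sqrt(cos(z))


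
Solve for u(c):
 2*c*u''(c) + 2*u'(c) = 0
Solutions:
 u(c) = C1 + C2*log(c)


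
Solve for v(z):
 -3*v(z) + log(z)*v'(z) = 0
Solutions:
 v(z) = C1*exp(3*li(z))


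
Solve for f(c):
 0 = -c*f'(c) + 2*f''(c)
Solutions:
 f(c) = C1 + C2*erfi(c/2)


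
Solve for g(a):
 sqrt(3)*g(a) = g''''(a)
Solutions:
 g(a) = C1*exp(-3^(1/8)*a) + C2*exp(3^(1/8)*a) + C3*sin(3^(1/8)*a) + C4*cos(3^(1/8)*a)


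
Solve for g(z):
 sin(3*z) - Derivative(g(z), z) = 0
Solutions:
 g(z) = C1 - cos(3*z)/3


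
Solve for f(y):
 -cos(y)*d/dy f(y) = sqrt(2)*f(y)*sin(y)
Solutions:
 f(y) = C1*cos(y)^(sqrt(2))


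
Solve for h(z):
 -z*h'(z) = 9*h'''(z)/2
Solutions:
 h(z) = C1 + Integral(C2*airyai(-6^(1/3)*z/3) + C3*airybi(-6^(1/3)*z/3), z)


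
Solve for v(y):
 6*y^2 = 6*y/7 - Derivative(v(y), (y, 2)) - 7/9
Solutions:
 v(y) = C1 + C2*y - y^4/2 + y^3/7 - 7*y^2/18


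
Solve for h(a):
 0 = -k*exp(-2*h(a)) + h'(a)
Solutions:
 h(a) = log(-sqrt(C1 + 2*a*k))
 h(a) = log(C1 + 2*a*k)/2


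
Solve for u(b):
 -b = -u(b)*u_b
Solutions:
 u(b) = -sqrt(C1 + b^2)
 u(b) = sqrt(C1 + b^2)


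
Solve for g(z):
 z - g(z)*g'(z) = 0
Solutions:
 g(z) = -sqrt(C1 + z^2)
 g(z) = sqrt(C1 + z^2)


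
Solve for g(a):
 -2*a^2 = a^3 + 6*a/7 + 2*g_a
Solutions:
 g(a) = C1 - a^4/8 - a^3/3 - 3*a^2/14


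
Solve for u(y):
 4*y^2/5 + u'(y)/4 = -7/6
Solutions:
 u(y) = C1 - 16*y^3/15 - 14*y/3


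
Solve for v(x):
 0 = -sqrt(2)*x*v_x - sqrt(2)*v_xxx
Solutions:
 v(x) = C1 + Integral(C2*airyai(-x) + C3*airybi(-x), x)


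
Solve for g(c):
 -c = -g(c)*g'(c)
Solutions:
 g(c) = -sqrt(C1 + c^2)
 g(c) = sqrt(C1 + c^2)


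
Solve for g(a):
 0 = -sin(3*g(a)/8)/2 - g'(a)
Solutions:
 a/2 + 4*log(cos(3*g(a)/8) - 1)/3 - 4*log(cos(3*g(a)/8) + 1)/3 = C1


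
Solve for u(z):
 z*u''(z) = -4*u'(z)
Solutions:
 u(z) = C1 + C2/z^3


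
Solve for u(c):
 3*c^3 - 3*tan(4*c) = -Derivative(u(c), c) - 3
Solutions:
 u(c) = C1 - 3*c^4/4 - 3*c - 3*log(cos(4*c))/4


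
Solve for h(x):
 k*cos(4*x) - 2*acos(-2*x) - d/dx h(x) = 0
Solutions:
 h(x) = C1 + k*sin(4*x)/4 - 2*x*acos(-2*x) - sqrt(1 - 4*x^2)


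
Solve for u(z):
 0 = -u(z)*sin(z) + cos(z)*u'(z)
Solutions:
 u(z) = C1/cos(z)


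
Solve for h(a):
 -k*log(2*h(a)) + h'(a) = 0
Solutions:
 Integral(1/(log(_y) + log(2)), (_y, h(a))) = C1 + a*k


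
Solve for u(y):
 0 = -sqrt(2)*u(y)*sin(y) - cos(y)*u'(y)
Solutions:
 u(y) = C1*cos(y)^(sqrt(2))


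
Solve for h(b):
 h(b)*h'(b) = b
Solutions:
 h(b) = -sqrt(C1 + b^2)
 h(b) = sqrt(C1 + b^2)


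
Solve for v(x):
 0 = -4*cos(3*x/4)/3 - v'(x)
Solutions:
 v(x) = C1 - 16*sin(3*x/4)/9


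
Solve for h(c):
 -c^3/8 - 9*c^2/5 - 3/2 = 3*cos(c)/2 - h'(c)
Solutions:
 h(c) = C1 + c^4/32 + 3*c^3/5 + 3*c/2 + 3*sin(c)/2


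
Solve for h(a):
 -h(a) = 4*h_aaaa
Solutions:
 h(a) = (C1*sin(a/2) + C2*cos(a/2))*exp(-a/2) + (C3*sin(a/2) + C4*cos(a/2))*exp(a/2)


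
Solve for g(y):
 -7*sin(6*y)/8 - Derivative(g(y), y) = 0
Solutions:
 g(y) = C1 + 7*cos(6*y)/48


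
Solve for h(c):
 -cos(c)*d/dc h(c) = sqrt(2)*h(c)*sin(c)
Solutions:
 h(c) = C1*cos(c)^(sqrt(2))


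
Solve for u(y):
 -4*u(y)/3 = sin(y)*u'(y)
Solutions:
 u(y) = C1*(cos(y) + 1)^(2/3)/(cos(y) - 1)^(2/3)


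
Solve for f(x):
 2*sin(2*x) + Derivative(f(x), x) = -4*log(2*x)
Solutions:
 f(x) = C1 - 4*x*log(x) - 4*x*log(2) + 4*x + cos(2*x)


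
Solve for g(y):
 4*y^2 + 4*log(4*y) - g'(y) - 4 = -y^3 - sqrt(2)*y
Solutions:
 g(y) = C1 + y^4/4 + 4*y^3/3 + sqrt(2)*y^2/2 + 4*y*log(y) - 8*y + y*log(256)
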